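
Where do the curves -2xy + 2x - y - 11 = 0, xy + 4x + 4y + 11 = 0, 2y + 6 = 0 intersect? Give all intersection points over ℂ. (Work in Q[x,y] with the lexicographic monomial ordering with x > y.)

Compute a lex Gröbner basis by Buchberger's algorithm.
f_1 = -2xy + 2x - y - 11, LT = xy.
f_2 = xy + 4x + 4y + 11, LT = xy.
f_3 = 2y + 6, LT = y.

S(f_1,f_2): lcm = xy. S = -5x - 7/2y - 11/2.
  leading term x: no divisor's leading term divides it; move -5x to the remainder.
  leading term y: subtract (-7/4)·f_3 from -7/2y - 11/2 → 5
  leading term 1: no divisor's leading term divides it; move 5 to the remainder.
  remainder -5x + 5 ≠ 0; add h_4 = -5x + 5 to the basis.

The other S-polynomials (S(f_1,f_3), S(f_2,f_3), S(f_1,h_4), S(f_2,h_4), S(f_3,h_4)) all reduce to 0 modulo the current basis, so we have a Gröbner basis.
Inter-reduce: drop elements whose leading term is divisible by another's, tail-reduce, and make monic.
Reduced Gröbner basis: {x - 1, y + 3}.

From the last basis element, y + 3 = 0, so y takes values in {-3}. Each choice, substituted upward through the basis, yields the corresponding point(s) of the solution set.
  y = -3: the earlier basis element becomes x - 1 = 0, giving x = 1 — point (1, -3).
Check: every point annihilates each of the original generators.

{(1, -3)}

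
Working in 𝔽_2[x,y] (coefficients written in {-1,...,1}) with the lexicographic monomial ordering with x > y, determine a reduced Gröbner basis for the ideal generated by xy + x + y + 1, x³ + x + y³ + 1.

f_1 = xy + x + y + 1, LT = xy.
f_2 = x³ + x + y³ + 1, LT = x³.

S(f_1,f_2): lcm = x³y. S = x³ + x²y + x² + xy + y⁴ + y.
  reduce S modulo (f_1, f_2):
  remainder y⁴ + y³ + y + 1 ≠ 0; add g_3 = y⁴ + y³ + y + 1 to the basis.

The other S-polynomials (S(f_1,g_3), S(f_2,g_3)) all reduce to 0 modulo the current basis, so we have a Gröbner basis.

G = {x³ + x + y³ + 1, xy + x + y + 1, y⁴ + y³ + y + 1}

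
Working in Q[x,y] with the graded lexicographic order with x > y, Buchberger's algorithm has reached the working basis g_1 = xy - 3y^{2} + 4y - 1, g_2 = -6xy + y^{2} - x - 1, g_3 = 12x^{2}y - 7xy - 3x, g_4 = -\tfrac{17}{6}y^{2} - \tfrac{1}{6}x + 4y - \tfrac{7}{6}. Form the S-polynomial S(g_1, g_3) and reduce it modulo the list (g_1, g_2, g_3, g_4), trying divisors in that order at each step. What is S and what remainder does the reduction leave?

S(g_1, g_3) = -3xy^{2} + \tfrac{55}{12}xy - \tfrac{3}{4}x; remainder on division = -\tfrac{931}{578}x + \tfrac{791}{867}y - \tfrac{791}{867}.

lcm(LM(g_1), LM(g_3)) = x^{2}y.
S = (lcm/LT(g_1))·g_1 − (lcm/LT(g_3))·g_3 = -3xy^{2} + \tfrac{55}{12}xy - \tfrac{3}{4}x.
Reduce S modulo (g_1, g_2, g_3, g_4) in that order:
  leading term xy^{2}: subtract (-3y)·g_1 from -3xy^{2} + \tfrac{55}{12}xy - \tfrac{3}{4}x → -9y^{3} + \tfrac{55}{12}xy + 12y^{2} - \tfrac{3}{4}x - 3y
  leading term y^{3}: subtract (\tfrac{54}{17}y)·g_4 from -9y^{3} + \tfrac{55}{12}xy + 12y^{2} - \tfrac{3}{4}x - 3y → \tfrac{1043}{204}xy - \tfrac{12}{17}y^{2} - \tfrac{3}{4}x + \tfrac{12}{17}y
  leading term xy: subtract (\tfrac{1043}{204})·g_1 from \tfrac{1043}{204}xy - \tfrac{12}{17}y^{2} - \tfrac{3}{4}x + \tfrac{12}{17}y → \tfrac{995}{68}y^{2} - \tfrac{3}{4}x - \tfrac{1007}{51}y + \tfrac{1043}{204}
  leading term y^{2}: subtract (-\tfrac{2985}{578})·g_4 from \tfrac{995}{68}y^{2} - \tfrac{3}{4}x - \tfrac{1007}{51}y + \tfrac{1043}{204} → -\tfrac{931}{578}x + \tfrac{791}{867}y - \tfrac{791}{867}
  leading term x: no divisor's leading term divides it; move -\tfrac{931}{578}x to the remainder.
  leading term y: no divisor's leading term divides it; move \tfrac{791}{867}y to the remainder.
  leading term 1: no divisor's leading term divides it; move -\tfrac{791}{867} to the remainder.
The remainder -\tfrac{931}{578}x + \tfrac{791}{867}y - \tfrac{791}{867} is nonzero, so it would be added as the next basis element.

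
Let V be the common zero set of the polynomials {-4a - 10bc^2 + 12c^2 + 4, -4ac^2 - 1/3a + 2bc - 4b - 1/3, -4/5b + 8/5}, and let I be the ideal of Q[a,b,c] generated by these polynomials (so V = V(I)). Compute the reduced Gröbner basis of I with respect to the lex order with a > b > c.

f_1 = -4a - 10bc^2 + 12c^2 + 4, LT = a.
f_2 = -4ac^2 - 1/3a + 2bc - 4b - 1/3, LT = ac^2.
f_3 = -4/5b + 8/5, LT = b.

S(f_1,f_2): lcm = ac^2. S = -1/12a + 5/2bc^4 + 1/2bc - b - 3c^4 - c^2 - 1/12.
  leading term a: subtract (1/48)·f_1 from -1/12a + 5/2bc^4 + 1/2bc - b - 3c^4 - c^2 - 1/12 → 5/2bc^4 + 5/24bc^2 + 1/2bc - b - 3c^4 - 5/4c^2 - 1/6
  leading term bc^4: subtract (-25/8c^4)·f_3 from 5/2bc^4 + 5/24bc^2 + 1/2bc - b - 3c^4 - 5/4c^2 - 1/6 → 5/24bc^2 + 1/2bc - b + 2c^4 - 5/4c^2 - 1/6
  leading term bc^2: subtract (-25/96c^2)·f_3 from 5/24bc^2 + 1/2bc - b + 2c^4 - 5/4c^2 - 1/6 → 1/2bc - b + 2c^4 - 5/6c^2 - 1/6
  leading term bc: subtract (-5/8c)·f_3 from 1/2bc - b + 2c^4 - 5/6c^2 - 1/6 → -b + 2c^4 - 5/6c^2 + c - 1/6
  leading term b: subtract (5/4)·f_3 from -b + 2c^4 - 5/6c^2 + c - 1/6 → 2c^4 - 5/6c^2 + c - 13/6
  leading term c^4: no divisor's leading term divides it; move 2c^4 to the remainder.
  leading term c^2: no divisor's leading term divides it; move -5/6c^2 to the remainder.
  leading term c: no divisor's leading term divides it; move c to the remainder.
  leading term 1: no divisor's leading term divides it; move -13/6 to the remainder.
  remainder 2c^4 - 5/6c^2 + c - 13/6 ≠ 0; add g_4 = 2c^4 - 5/6c^2 + c - 13/6 to the basis.

The other S-polynomials (S(f_1,f_3), S(f_2,f_3), S(f_1,g_4), S(f_2,g_4), S(f_3,g_4)) all reduce to 0 modulo the current basis, so we have a Gröbner basis.
Inter-reduce: drop elements whose leading term is divisible by another's, tail-reduce, and make monic.

G = {a + 2c^2 - 1, b - 2, c^4 - 5/12c^2 + 1/2c - 13/12}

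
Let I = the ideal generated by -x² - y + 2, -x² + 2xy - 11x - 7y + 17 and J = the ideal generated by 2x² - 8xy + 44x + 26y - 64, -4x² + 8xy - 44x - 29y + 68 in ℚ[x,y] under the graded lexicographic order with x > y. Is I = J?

No, the ideals differ.

Equality of ideals is decidable: compute both reduced Gröbner bases (unique for the ordering) and check whether they agree.
Buchberger on the first generating set:
f_1 = -x² - y + 2, LT = x².
f_2 = -x² + 2xy - 11x - 7y + 17, LT = x².

S(f_1,f_2): lcm = x². S = 2xy - 11x - 6y + 15.
  leading term xy: no divisor's leading term divides it; move 2xy to the remainder.
  leading term x: no divisor's leading term divides it; move -11x to the remainder.
  leading term y: no divisor's leading term divides it; move -6y to the remainder.
  leading term 1: no divisor's leading term divides it; move 15 to the remainder.
  remainder 2xy - 11x - 6y + 15 ≠ 0; add g_3 = 2xy - 11x - 6y + 15 to the basis.

S(f_1,g_3): lcm = x²y. S = 11/2x² + 3xy + y² - 15/2x - 2y.
  leading term x²: subtract (-11/2)·f_1 from 11/2x² + 3xy + y² - 15/2x - 2y → 3xy + y² - 15/2x - 15/2y + 11
  leading term xy: subtract (3/2)·g_3 from 3xy + y² - 15/2x - 15/2y + 11 → y² + 9x + 3/2y - 23/2
  leading term y²: no divisor's leading term divides it; move y² to the remainder.
  leading term x: no divisor's leading term divides it; move 9x to the remainder.
  leading term y: no divisor's leading term divides it; move 3/2y to the remainder.
  leading term 1: no divisor's leading term divides it; move -23/2 to the remainder.
  remainder y² + 9x + 3/2y - 23/2 ≠ 0; add g_4 = y² + 9x + 3/2y - 23/2 to the basis.

S(f_2,g_3): lcm = x²y. S = -2xy² + 11/2x² + 14xy + 7y² - 15/2x - 17y.
  leading term xy²: subtract (-y)·g_3 from -2xy² + 11/2x² + 14xy + 7y² - 15/2x - 17y → 11/2x² + 3xy + y² - 15/2x - 2y
  leading term x²: subtract (-11/2)·f_1 from 11/2x² + 3xy + y² - 15/2x - 2y → 3xy + y² - 15/2x - 15/2y + 11
  leading term xy: subtract (3/2)·g_3 from 3xy + y² - 15/2x - 15/2y + 11 → y² + 9x + 3/2y - 23/2
  leading term y²: subtract (1)·g_4 from y² + 9x + 3/2y - 23/2 → 0
  remainder 0.

S(f_1,g_4): leading monomials are coprime, so the S-polynomial reduces to 0 (Buchberger's first criterion).
S(f_2,g_4): leading monomials are coprime, so the S-polynomial reduces to 0 (Buchberger's first criterion).
S(g_3,g_4): lcm = xy². S = -9x² - 7xy - 3y² + 23/2x + 15/2y.
  leading term x²: subtract (9)·f_1 from -9x² - 7xy - 3y² + 23/2x + 15/2y → -7xy - 3y² + 23/2x + 33/2y - 18
  leading term xy: subtract (-7/2)·g_3 from -7xy - 3y² + 23/2x + 33/2y - 18 → -3y² - 27x - 9/2y + 69/2
  leading term y²: subtract (-3)·g_4 from -3y² - 27x - 9/2y + 69/2 → 0
  remainder 0.

Every S-polynomial of the final basis reduces to 0, so we have a Gröbner basis.
Inter-reduce: drop elements whose leading term is divisible by another's, tail-reduce, and make monic.
Reduced Gröbner basis: {x² + y - 2, xy - 11/2x - 3y + 15/2, y² + 9x + 3/2y - 23/2}.

Buchberger on the second generating set:
h_1 = 2x² - 8xy + 44x + 26y - 64, LT = x².
h_2 = -4x² + 8xy - 44x - 29y + 68, LT = x².

S(h_1,h_2): lcm = x². S = -2xy + 11x + 23/4y - 15.
  leading term xy: no divisor's leading term divides it; move -2xy to the remainder.
  leading term x: no divisor's leading term divides it; move 11x to the remainder.
  leading term y: no divisor's leading term divides it; move 23/4y to the remainder.
  leading term 1: no divisor's leading term divides it; move -15 to the remainder.
  remainder -2xy + 11x + 23/4y - 15 ≠ 0; add k_3 = -2xy + 11x + 23/4y - 15 to the basis.

S(h_1,k_3): lcm = x²y. S = -4xy² + 11/2x² + 199/8xy + 13y² - 15/2x - 32y.
  leading term xy²: subtract (2y)·k_3 from -4xy² + 11/2x² + 199/8xy + 13y² - 15/2x - 32y → 11/2x² + 23/8xy + 3/2y² - 15/2x - 2y
  leading term x²: subtract (11/4)·h_1 from 11/2x² + 23/8xy + 3/2y² - 15/2x - 2y → 199/8xy + 3/2y² - 257/2x - 147/2y + 176
  leading term xy: subtract (-199/16)·k_3 from 199/8xy + 3/2y² - 257/2x - 147/2y + 176 → 3/2y² + 133/16x - 127/64y - 169/16
  leading term y²: no divisor's leading term divides it; move 3/2y² to the remainder.
  leading term x: no divisor's leading term divides it; move 133/16x to the remainder.
  leading term y: no divisor's leading term divides it; move -127/64y to the remainder.
  leading term 1: no divisor's leading term divides it; move -169/16 to the remainder.
  remainder 3/2y² + 133/16x - 127/64y - 169/16 ≠ 0; add k_4 = 3/2y² + 133/16x - 127/64y - 169/16 to the basis.

S(h_2,k_3): lcm = x²y. S = -2xy² + 11/2x² + 111/8xy + 29/4y² - 15/2x - 17y.
  leading term xy²: subtract (y)·k_3 from -2xy² + 11/2x² + 111/8xy + 29/4y² - 15/2x - 17y → 11/2x² + 23/8xy + 3/2y² - 15/2x - 2y
  leading term x²: subtract (11/4)·h_1 from 11/2x² + 23/8xy + 3/2y² - 15/2x - 2y → 199/8xy + 3/2y² - 257/2x - 147/2y + 176
  leading term xy: subtract (-199/16)·k_3 from 199/8xy + 3/2y² - 257/2x - 147/2y + 176 → 3/2y² + 133/16x - 127/64y - 169/16
  leading term y²: subtract (1)·k_4 from 3/2y² + 133/16x - 127/64y - 169/16 → 0
  remainder 0.

S(h_1,k_4): leading monomials are coprime, so the S-polynomial reduces to 0 (Buchberger's first criterion).
S(h_2,k_4): leading monomials are coprime, so the S-polynomial reduces to 0 (Buchberger's first criterion).
S(k_3,k_4): lcm = xy². S = -133/24x² - 401/96xy - 23/8y² + 169/24x + 15/2y.
  leading term x²: subtract (-133/48)·h_1 from -133/24x² - 401/96xy - 23/8y² + 169/24x + 15/2y → -843/32xy - 23/8y² + 3095/24x + 1909/24y - 532/3
  leading term xy: subtract (843/64)·k_3 from -843/32xy - 23/8y² + 3095/24x + 1909/24y - 532/3 → -23/8y² - 3059/192x + 2921/768y + 3887/192
  leading term y²: subtract (-23/12)·k_4 from -23/8y² - 3059/192x + 2921/768y + 3887/192 → 0
  remainder 0.

Every S-polynomial of the final basis reduces to 0, so we have a Gröbner basis.
Inter-reduce: drop elements whose leading term is divisible by another's, tail-reduce, and make monic.
Reduced Gröbner basis: {x² + 3/2y - 2, xy - 11/2x - 23/8y + 15/2, y² + 133/24x - 127/96y - 169/24}.

Since the reduced bases disagree, the two ideals are not the same.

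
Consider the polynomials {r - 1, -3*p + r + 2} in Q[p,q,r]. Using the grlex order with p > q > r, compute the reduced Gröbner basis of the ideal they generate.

G = {p - 1, r - 1}

f_1 = r - 1, LT = r.
f_2 = -3*p + r + 2, LT = p.

The S-polynomials (S(f_1,f_2)) all reduce to 0 modulo the current basis, so we have a Gröbner basis.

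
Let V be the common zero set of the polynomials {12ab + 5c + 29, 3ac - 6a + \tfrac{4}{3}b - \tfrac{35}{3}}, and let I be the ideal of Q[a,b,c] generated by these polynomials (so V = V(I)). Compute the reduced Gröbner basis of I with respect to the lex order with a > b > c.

f_1 = 12ab + 5c + 29, LT = ab.
f_2 = 3ac - 6a + \tfrac{4}{3}b - \tfrac{35}{3}, LT = ac.

S(f_1,f_2): lcm = abc. S = 2ab - \tfrac{4}{9}b^{2} + \tfrac{35}{9}b + \tfrac{5}{12}c^{2} + \tfrac{29}{12}c.
  reduce S modulo (f_1, f_2):
  remainder -\tfrac{4}{9}b^{2} + \tfrac{35}{9}b + \tfrac{5}{12}c^{2} + \tfrac{19}{12}c - \tfrac{29}{6} ≠ 0; add g_3 = -\tfrac{4}{9}b^{2} + \tfrac{35}{9}b + \tfrac{5}{12}c^{2} + \tfrac{19}{12}c - \tfrac{29}{6} to the basis.

The other S-polynomials (S(f_1,g_3), S(f_2,g_3)) all reduce to 0 modulo the current basis, so we have a Gröbner basis.

G = {ab + \tfrac{5}{12}c + \tfrac{29}{12}, ac - 2a + \tfrac{4}{9}b - \tfrac{35}{9}, b^{2} - \tfrac{35}{4}b - \tfrac{15}{16}c^{2} - \tfrac{57}{16}c + \tfrac{87}{8}}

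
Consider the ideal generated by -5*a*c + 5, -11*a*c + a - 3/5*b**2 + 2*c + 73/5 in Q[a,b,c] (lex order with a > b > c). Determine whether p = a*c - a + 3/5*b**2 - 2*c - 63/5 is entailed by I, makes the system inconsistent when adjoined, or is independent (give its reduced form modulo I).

First compute the reduced Gröbner basis of I by Buchberger's algorithm.
f_1 = -5*a*c + 5, LT = a*c.
f_2 = -11*a*c + a - 3/5*b**2 + 2*c + 73/5, LT = a*c.

S(f_1,f_2): lcm = a*c. S = 1/11*a - 3/55*b**2 + 2/11*c + 18/55.
  leading term a: no divisor's leading term divides it; move 1/11*a to the remainder.
  leading term b**2: no divisor's leading term divides it; move -3/55*b**2 to the remainder.
  leading term c: no divisor's leading term divides it; move 2/11*c to the remainder.
  leading term 1: no divisor's leading term divides it; move 18/55 to the remainder.
  remainder 1/11*a - 3/55*b**2 + 2/11*c + 18/55 ≠ 0; add h_3 = 1/11*a - 3/55*b**2 + 2/11*c + 18/55 to the basis.

S(f_1,h_3): lcm = a*c. S = 3/5*b**2*c - 2*c**2 - 18/5*c - 1.
  leading term b**2*c: no divisor's leading term divides it; move 3/5*b**2*c to the remainder.
  leading term c**2: no divisor's leading term divides it; move -2*c**2 to the remainder.
  leading term c: no divisor's leading term divides it; move -18/5*c to the remainder.
  leading term 1: no divisor's leading term divides it; move -1 to the remainder.
  remainder 3/5*b**2*c - 2*c**2 - 18/5*c - 1 ≠ 0; add h_4 = 3/5*b**2*c - 2*c**2 - 18/5*c - 1 to the basis.

S(f_2,h_3): lcm = a*c. S = -1/11*a + 3/5*b**2*c + 3/55*b**2 - 2*c**2 - 208/55*c - 73/55.
  leading term a: subtract (-1)·h_3 from -1/11*a + 3/5*b**2*c + 3/55*b**2 - 2*c**2 - 208/55*c - 73/55 → 3/5*b**2*c - 2*c**2 - 18/5*c - 1
  leading term b**2*c: subtract (1)·h_4 from 3/5*b**2*c - 2*c**2 - 18/5*c - 1 → 0
  remainder 0.

S(f_1,h_4): lcm = a*b**2*c. S = 10/3*a*c**2 + 6*a*c + 5/3*a - b**2.
  leading term a*c**2: subtract (-2/3*c)·f_1 from 10/3*a*c**2 + 6*a*c + 5/3*a - b**2 → 6*a*c + 5/3*a - b**2 + 10/3*c
  leading term a*c: subtract (-6/5)·f_1 from 6*a*c + 5/3*a - b**2 + 10/3*c → 5/3*a - b**2 + 10/3*c + 6
  leading term a: subtract (55/3)·h_3 from 5/3*a - b**2 + 10/3*c + 6 → 0
  remainder 0.

S(f_2,h_4): lcm = a*b**2*c. S = -1/11*a*b**2 + 10/3*a*c**2 + 6*a*c + 5/3*a + 3/55*b**4 - 2/11*b**2*c - 73/55*b**2.
  leading term a*b**2: subtract (-b**2)·h_3 from -1/11*a*b**2 + 10/3*a*c**2 + 6*a*c + 5/3*a + 3/55*b**4 - 2/11*b**2*c - 73/55*b**2 → 10/3*a*c**2 + 6*a*c + 5/3*a - b**2
  leading term a*c**2: subtract (-2/3*c)·f_1 from 10/3*a*c**2 + 6*a*c + 5/3*a - b**2 → 6*a*c + 5/3*a - b**2 + 10/3*c
  leading term a*c: subtract (-6/5)·f_1 from 6*a*c + 5/3*a - b**2 + 10/3*c → 5/3*a - b**2 + 10/3*c + 6
  leading term a: subtract (55/3)·h_3 from 5/3*a - b**2 + 10/3*c + 6 → 0
  remainder 0.

S(h_3,h_4): leading monomials are coprime, so the S-polynomial reduces to 0 (Buchberger's first criterion).
Every S-polynomial of the final basis reduces to 0, so we have a Gröbner basis.
Inter-reduce: drop elements whose leading term is divisible by another's, tail-reduce, and make monic.
Reduced Gröbner basis: {a - 3/5*b**2 + 2*c + 18/5, b**2*c - 10/3*c**2 - 6*c - 5/3}.
Label its elements g_1 = a - 3/5*b**2 + 2*c + 18/5, g_2 = b**2*c - 10/3*c**2 - 6*c - 5/3.

Reduce p = a*c - a + 3/5*b**2 - 2*c - 63/5 modulo G:
  leading term a*c: subtract (c)·g_1 from a*c - a + 3/5*b**2 - 2*c - 63/5 → -a + 3/5*b**2*c + 3/5*b**2 - 2*c**2 - 28/5*c - 63/5
  leading term a: subtract (-1)·g_1 from -a + 3/5*b**2*c + 3/5*b**2 - 2*c**2 - 28/5*c - 63/5 → 3/5*b**2*c - 2*c**2 - 18/5*c - 9
  leading term b**2*c: subtract (3/5)·g_2 from 3/5*b**2*c - 2*c**2 - 18/5*c - 9 → -8
  leading term 1: no divisor's leading term divides it; move -8 to the remainder.
  normal form = -8.
The normal form is nonzero, so p ∉ I. Since p minus its normal form lies in I, I + (p) = I + (r) where r = -8; decide whether this ideal is the whole ring.
Here r = -8 is a nonzero constant, hence a unit: 1 ∈ I + (p), the Gröbner basis of I + (p) is {1}, and the enlarged system has no common solution — adjoining p is inconsistent.

Adjoining a*c - a + 3/5*b**2 - 2*c - 63/5 makes the ideal the whole ring: the system is inconsistent.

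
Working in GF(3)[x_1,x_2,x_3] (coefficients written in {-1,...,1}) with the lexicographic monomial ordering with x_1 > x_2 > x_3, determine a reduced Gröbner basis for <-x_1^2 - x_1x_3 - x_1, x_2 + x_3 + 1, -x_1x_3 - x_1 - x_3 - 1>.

G = {x_1^2 - x_3 - 1, x_1x_3 + x_1 + x_3 + 1, x_2 + x_3 + 1, x_3^2 + x_3}

f_1 = -x_1^2 - x_1x_3 - x_1, LT = x_1^2.
f_2 = x_2 + x_3 + 1, LT = x_2.
f_3 = -x_1x_3 - x_1 - x_3 - 1, LT = x_1x_3.

S(f_1,f_3): lcm = x_1^2x_3. S = -x_1^2 + x_1x_3^2 - x_1.
  reduce S modulo (f_1, f_2, f_3):
  remainder -x_3^2 - x_3 ≠ 0; add g_4 = -x_3^2 - x_3 to the basis.

The other S-polynomials (S(f_1,f_2), S(f_2,f_3), S(f_1,g_4), S(f_2,g_4), S(f_3,g_4)) all reduce to 0 modulo the current basis, so we have a Gröbner basis.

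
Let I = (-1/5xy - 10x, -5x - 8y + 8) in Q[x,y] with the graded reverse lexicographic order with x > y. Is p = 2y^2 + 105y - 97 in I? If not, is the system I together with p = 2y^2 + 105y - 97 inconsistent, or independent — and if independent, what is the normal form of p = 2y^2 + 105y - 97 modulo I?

Adjoining 2y^2 + 105y - 97 makes the ideal the whole ring: the system is inconsistent.

First compute the reduced Gröbner basis of I by Buchberger's algorithm.
f_1 = -1/5xy - 10x, LT = xy.
f_2 = -5x - 8y + 8, LT = x.

S(f_1,f_2): lcm = xy. S = -8/5y^2 + 50x + 8/5y.
  reduce S modulo (f_1, f_2):
  remainder -8/5y^2 - 392/5y + 80 ≠ 0; add h_3 = -8/5y^2 - 392/5y + 80 to the basis.

The other S-polynomials (S(f_1,h_3), S(f_2,h_3)) all reduce to 0 modulo the current basis, so we have a Gröbner basis.
Inter-reduce: drop elements whose leading term is divisible by another's, tail-reduce, and make monic.
Reduced Gröbner basis: {y^2 + 49y - 50, x + 8/5y - 8/5}.
Label its elements g_1 = y^2 + 49y - 50, g_2 = x + 8/5y - 8/5.

Reduce p = 2y^2 + 105y - 97 modulo G:
  leading term y^2: subtract (2)·g_1 from 2y^2 + 105y - 97 → 7y + 3
  leading term y: no divisor's leading term divides it; move 7y to the remainder.
  leading term 1: no divisor's leading term divides it; move 3 to the remainder.
  normal form = 7y + 3.
The normal form is nonzero, so p ∉ I. Since p minus its normal form lies in I, I + (p) = I + (r) where r = 7y + 3; decide whether this ideal is the whole ring.
Run Buchberger on G together with r (pairs among the g_i already reduce to 0 since G is a Gröbner basis):
g_1 = y^2 + 49y - 50, LT = y^2.
g_2 = x + 8/5y - 8/5, LT = x.
r = 7y + 3, LT = y.

S(g_1,r): lcm = y^2. S = 340/7y - 50.
  reduce S modulo (g_1, g_2, r):
  remainder -3470/49 ≠ 0; add m_4 = -3470/49 to the basis.

The other S-polynomials (S(g_1,g_2), S(g_2,r), S(g_1,m_4), S(g_2,m_4), S(r,m_4)) all reduce to 0 modulo the current basis, so we have a Gröbner basis.
Inter-reduce: drop elements whose leading term is divisible by another's, tail-reduce, and make monic.
Reduced Gröbner basis: {1}.
The reduced Gröbner basis of I + (p) is {1}: the ideal is the whole ring, so the enlarged system has no common solution — adjoining p is inconsistent.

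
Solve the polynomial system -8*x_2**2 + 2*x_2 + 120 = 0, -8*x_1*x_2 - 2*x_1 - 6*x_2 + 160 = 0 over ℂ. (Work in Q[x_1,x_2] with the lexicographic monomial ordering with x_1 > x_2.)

Compute a lex Gröbner basis by Buchberger's algorithm.
f_1 = -8*x_2**2 + 2*x_2 + 120, LT = x_2**2.
f_2 = -8*x_1*x_2 - 2*x_1 - 6*x_2 + 160, LT = x_1*x_2.

S(f_1,f_2): lcm = x_1*x_2**2. S = -1/2*x_1*x_2 - 15*x_1 - 3/4*x_2**2 + 20*x_2.
  leading term x_1*x_2: subtract (1/16)·f_2 from -1/2*x_1*x_2 - 15*x_1 - 3/4*x_2**2 + 20*x_2 → -119/8*x_1 - 3/4*x_2**2 + 163/8*x_2 - 10
  leading term x_1: no divisor's leading term divides it; move -119/8*x_1 to the remainder.
  leading term x_2**2: subtract (3/32)·f_1 from -3/4*x_2**2 + 163/8*x_2 - 10 → 323/16*x_2 - 85/4
  leading term x_2: no divisor's leading term divides it; move 323/16*x_2 to the remainder.
  leading term 1: no divisor's leading term divides it; move -85/4 to the remainder.
  remainder -119/8*x_1 + 323/16*x_2 - 85/4 ≠ 0; add h_3 = -119/8*x_1 + 323/16*x_2 - 85/4 to the basis.

S(f_1,h_3): leading monomials are coprime, so the S-polynomial reduces to 0 (Buchberger's first criterion).
S(f_2,h_3): lcm = x_1*x_2. S = 1/4*x_1 + 19/14*x_2**2 - 19/28*x_2 - 20.
  leading term x_1: subtract (-2/119)·h_3 from 1/4*x_1 + 19/14*x_2**2 - 19/28*x_2 - 20 → 19/14*x_2**2 - 19/56*x_2 - 285/14
  leading term x_2**2: subtract (-19/112)·f_1 from 19/14*x_2**2 - 19/56*x_2 - 285/14 → 0
  remainder 0.

Every S-polynomial of the final basis reduces to 0, so we have a Gröbner basis.
Inter-reduce: drop elements whose leading term is divisible by another's, tail-reduce, and make monic.
Reduced Gröbner basis: {x_1 - 19/14*x_2 + 10/7, x_2**2 - 1/4*x_2 - 15}.

From the last basis element, x_2**2 - 1/4*x_2 - 15 = 0, so x_2 takes values in {-15/4, 4}. Each choice, substituted upward through the basis, yields the corresponding point(s) of the solution set.
  x_2 = -15/4: the earlier basis element becomes x_1 + 365/56 = 0, giving x_1 = -365/56 — point (-365/56, -15/4).
  x_2 = 4: the earlier basis element becomes x_1 - 4 = 0, giving x_1 = 4 — point (4, 4).
Substituting each solution back into the original system confirms all equations vanish.

{(-365/56, -15/4), (4, 4)}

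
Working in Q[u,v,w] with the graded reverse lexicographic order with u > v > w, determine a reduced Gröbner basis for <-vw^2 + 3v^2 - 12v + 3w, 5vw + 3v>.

G = {v^2 - 103/25v + w, vw + 3/5v, w^2 + 3/5w}

The reduced Gröbner basis is the canonical form of the ideal for this ordering.

f_1 = -vw^2 + 3v^2 - 12v + 3w, LT = vw^2.
f_2 = 5vw + 3v, LT = vw.

S(f_1,f_2): lcm = vw^2. S = -3v^2 - 3/5vw + 12v - 3w.
  reduce S modulo (f_1, f_2):
  remainder -3v^2 + 309/25v - 3w ≠ 0; add g_3 = -3v^2 + 309/25v - 3w to the basis.

S(f_1,g_3): lcm = v^2w^2. S = -3v^3 + 103/25vw^2 - w^3 + 12v^2 - 3vw.
  reduce S modulo (f_1, f_2, g_3):
  remainder -w^3 + 9/25w ≠ 0; add g_4 = -w^3 + 9/25w to the basis.

S(f_2,g_3): lcm = v^2w. S = 3/5v^2 + 103/25vw - w^2.
  reduce S modulo (f_1, f_2, g_3, g_4):
  remainder -w^2 - 3/5w ≠ 0; add g_5 = -w^2 - 3/5w to the basis.

The other S-polynomials (S(f_1,g_4), S(f_2,g_4), S(g_3,g_4), S(f_1,g_5), S(f_2,g_5), S(g_3,g_5), S(g_4,g_5)) all reduce to 0 modulo the current basis, so we have a Gröbner basis.
Inter-reduce: drop elements whose leading term is divisible by another's, tail-reduce, and make monic.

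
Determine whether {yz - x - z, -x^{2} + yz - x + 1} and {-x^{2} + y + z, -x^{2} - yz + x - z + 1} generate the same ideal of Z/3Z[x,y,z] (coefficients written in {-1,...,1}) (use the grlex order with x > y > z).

No, the ideals differ.

Equality of ideals is decidable: compute both reduced Gröbner bases (unique for the ordering) and check whether they agree.
Buchberger on the first generating set:
f_1 = yz - x - z, LT = yz.
f_2 = -x^{2} + yz - x + 1, LT = x^{2}.

S(f_1,f_2): leading monomials are coprime, so the S-polynomial reduces to 0 (Buchberger's first criterion).
Every S-polynomial of the final basis reduces to 0, so we have a Gröbner basis.
Inter-reduce: drop elements whose leading term is divisible by another's, tail-reduce, and make monic.
Reduced Gröbner basis: {x^{2} - z - 1, yz - x - z}.

Buchberger on the second generating set:
h_1 = -x^{2} + y + z, LT = x^{2}.
h_2 = -x^{2} - yz + x - z + 1, LT = x^{2}.

S(h_1,h_2): lcm = x^{2}. S = -yz + x - y + z + 1.
  leading term yz: no divisor's leading term divides it; move -yz to the remainder.
  leading term x: no divisor's leading term divides it; move x to the remainder.
  leading term y: no divisor's leading term divides it; move -y to the remainder.
  leading term z: no divisor's leading term divides it; move z to the remainder.
  leading term 1: no divisor's leading term divides it; move 1 to the remainder.
  remainder -yz + x - y + z + 1 ≠ 0; add k_3 = -yz + x - y + z + 1 to the basis.

S(h_1,k_3): leading monomials are coprime, so the S-polynomial reduces to 0 (Buchberger's first criterion).
S(h_2,k_3): leading monomials are coprime, so the S-polynomial reduces to 0 (Buchberger's first criterion).
Every S-polynomial of the final basis reduces to 0, so we have a Gröbner basis.
Inter-reduce: drop elements whose leading term is divisible by another's, tail-reduce, and make monic.
Reduced Gröbner basis: {x^{2} - y - z, yz - x + y - z - 1}.

Since the reduced bases disagree, the two ideals are not the same.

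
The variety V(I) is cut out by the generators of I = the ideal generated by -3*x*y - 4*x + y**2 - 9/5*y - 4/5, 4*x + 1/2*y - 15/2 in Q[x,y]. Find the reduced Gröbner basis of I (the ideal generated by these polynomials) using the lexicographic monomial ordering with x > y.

f_1 = -3*x*y - 4*x + y**2 - 9/5*y - 4/5, LT = x*y.
f_2 = 4*x + 1/2*y - 15/2, LT = x.

S(f_1,f_2): lcm = x*y. S = 4/3*x - 11/24*y**2 + 99/40*y + 4/15.
  reduce S modulo (f_1, f_2):
  remainder -11/24*y**2 + 277/120*y + 83/30 ≠ 0; add g_3 = -11/24*y**2 + 277/120*y + 83/30 to the basis.

The other S-polynomials (S(f_1,g_3), S(f_2,g_3)) all reduce to 0 modulo the current basis, so we have a Gröbner basis.
Inter-reduce: drop elements whose leading term is divisible by another's, tail-reduce, and make monic.

G = {x + 1/8*y - 15/8, y**2 - 277/55*y - 332/55}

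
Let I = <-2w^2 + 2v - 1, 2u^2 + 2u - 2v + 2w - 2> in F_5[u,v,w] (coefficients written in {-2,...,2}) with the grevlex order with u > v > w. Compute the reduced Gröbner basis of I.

G = {u^2 + u - v + w - 1, w^2 - v - 2}

f_1 = -2w^2 + 2v - 1, LT = w^2.
f_2 = 2u^2 + 2u - 2v + 2w - 2, LT = u^2.

The S-polynomials (S(f_1,f_2)) all reduce to 0 modulo the current basis, so we have a Gröbner basis.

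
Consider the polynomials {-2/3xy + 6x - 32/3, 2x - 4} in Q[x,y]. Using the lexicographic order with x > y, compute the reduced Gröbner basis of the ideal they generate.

f_1 = -2/3xy + 6x - 32/3, LT = xy.
f_2 = 2x - 4, LT = x.

S(f_1,f_2): lcm = xy. S = -9x + 2y + 16.
  leading term x: subtract (-9/2)·f_2 from -9x + 2y + 16 → 2y - 2
  leading term y: no divisor's leading term divides it; move 2y to the remainder.
  leading term 1: no divisor's leading term divides it; move -2 to the remainder.
  remainder 2y - 2 ≠ 0; add g_3 = 2y - 2 to the basis.

The other S-polynomials (S(f_1,g_3), S(f_2,g_3)) all reduce to 0 modulo the current basis, so we have a Gröbner basis.
Inter-reduce: drop elements whose leading term is divisible by another's, tail-reduce, and make monic.

G = {x - 2, y - 1}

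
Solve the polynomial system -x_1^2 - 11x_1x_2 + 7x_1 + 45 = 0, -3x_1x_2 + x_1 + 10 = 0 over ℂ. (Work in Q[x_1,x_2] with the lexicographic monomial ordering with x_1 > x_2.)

{(-5/3, -5/3), (5, 1)}

Compute a lex Gröbner basis by Buchberger's algorithm.
f_1 = -x_1^2 - 11x_1x_2 + 7x_1 + 45, LT = x_1^2.
f_2 = -3x_1x_2 + x_1 + 10, LT = x_1x_2.

S(f_1,f_2): lcm = x_1^2x_2. S = 1/3x_1^2 + 11x_1x_2^2 - 7x_1x_2 + 10/3x_1 - 45x_2.
  leading term x_1^2: subtract (-1/3)·f_1 from 1/3x_1^2 + 11x_1x_2^2 - 7x_1x_2 + 10/3x_1 - 45x_2 → 11x_1x_2^2 - 32/3x_1x_2 + 17/3x_1 - 45x_2 + 15
  leading term x_1x_2^2: subtract (-11/3x_2)·f_2 from 11x_1x_2^2 - 32/3x_1x_2 + 17/3x_1 - 45x_2 + 15 → -7x_1x_2 + 17/3x_1 - 25/3x_2 + 15
  leading term x_1x_2: subtract (7/3)·f_2 from -7x_1x_2 + 17/3x_1 - 25/3x_2 + 15 → 10/3x_1 - 25/3x_2 - 25/3
  leading term x_1: no divisor's leading term divides it; move 10/3x_1 to the remainder.
  leading term x_2: no divisor's leading term divides it; move -25/3x_2 to the remainder.
  leading term 1: no divisor's leading term divides it; move -25/3 to the remainder.
  remainder 10/3x_1 - 25/3x_2 - 25/3 ≠ 0; add h_3 = 10/3x_1 - 25/3x_2 - 25/3 to the basis.

S(f_2,h_3): lcm = x_1x_2. S = -1/3x_1 + 5/2x_2^2 + 5/2x_2 - 10/3.
  leading term x_1: subtract (-1/10)·h_3 from -1/3x_1 + 5/2x_2^2 + 5/2x_2 - 10/3 → 5/2x_2^2 + 5/3x_2 - 25/6
  leading term x_2^2: no divisor's leading term divides it; move 5/2x_2^2 to the remainder.
  leading term x_2: no divisor's leading term divides it; move 5/3x_2 to the remainder.
  leading term 1: no divisor's leading term divides it; move -25/6 to the remainder.
  remainder 5/2x_2^2 + 5/3x_2 - 25/6 ≠ 0; add h_4 = 5/2x_2^2 + 5/3x_2 - 25/6 to the basis.

The other S-polynomials (S(f_1,h_3), S(f_1,h_4), S(f_2,h_4), S(h_3,h_4)) all reduce to 0 modulo the current basis, so we have a Gröbner basis.
Inter-reduce: drop elements whose leading term is divisible by another's, tail-reduce, and make monic.
Reduced Gröbner basis: {x_1 - 5/2x_2 - 5/2, x_2^2 + 2/3x_2 - 5/3}.

The lex basis is triangular: the last element involves only x_2. Solving x_2^2 + 2/3x_2 - 5/3 = 0 gives x_2 ∈ {-5/3, 1}; substituting each value into the earlier elements determines the remaining variables.
  x_2 = -5/3: the earlier basis element becomes x_1 + 5/3 = 0, giving x_1 = -5/3 — point (-5/3, -5/3).
  x_2 = 1: the earlier basis element becomes x_1 - 5 = 0, giving x_1 = 5 — point (5, 1).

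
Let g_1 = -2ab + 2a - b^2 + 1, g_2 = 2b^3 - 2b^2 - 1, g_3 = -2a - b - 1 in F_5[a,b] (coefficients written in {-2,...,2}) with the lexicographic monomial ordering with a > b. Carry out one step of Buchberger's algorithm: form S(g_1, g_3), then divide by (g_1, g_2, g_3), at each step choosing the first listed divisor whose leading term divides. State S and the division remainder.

lcm(LM(g_1), LM(g_3)) = ab.
S = (lcm/LT(g_1))·g_1 − (lcm/LT(g_3))·g_3 = -a + 2b + 2.
Reduce S modulo (g_1, g_2, g_3) in that order:
  leading term a: subtract (-2)·g_3 from -a + 2b + 2 → 0
The remainder is 0, so this S-polynomial contributes no new basis element.

S(g_1, g_3) = -a + 2b + 2; remainder on division = 0.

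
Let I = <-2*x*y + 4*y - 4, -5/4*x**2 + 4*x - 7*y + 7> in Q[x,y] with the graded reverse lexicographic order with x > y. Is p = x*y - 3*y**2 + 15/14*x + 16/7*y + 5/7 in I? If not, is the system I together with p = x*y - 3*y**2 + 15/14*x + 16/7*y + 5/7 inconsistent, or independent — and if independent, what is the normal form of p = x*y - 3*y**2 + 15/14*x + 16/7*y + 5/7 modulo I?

x*y - 3*y**2 + 15/14*x + 16/7*y + 5/7 lies in I (it reduces to 0).

First compute the reduced Gröbner basis of I by Buchberger's algorithm.
f_1 = -2*x*y + 4*y - 4, LT = x*y.
f_2 = -5/4*x**2 + 4*x - 7*y + 7, LT = x**2.

S(f_1,f_2): lcm = x**2*y. S = 6/5*x*y - 28/5*y**2 + 2*x + 28/5*y.
  reduce S modulo (f_1, f_2):
  remainder -28/5*y**2 + 2*x + 8*y - 12/5 ≠ 0; add h_3 = -28/5*y**2 + 2*x + 8*y - 12/5 to the basis.

The other S-polynomials (S(f_1,h_3), S(f_2,h_3)) all reduce to 0 modulo the current basis, so we have a Gröbner basis.
Inter-reduce: drop elements whose leading term is divisible by another's, tail-reduce, and make monic.
Reduced Gröbner basis: {x**2 - 16/5*x + 28/5*y - 28/5, x*y - 2*y + 2, y**2 - 5/14*x - 10/7*y + 3/7}.
Label its elements g_1 = x**2 - 16/5*x + 28/5*y - 28/5, g_2 = x*y - 2*y + 2, g_3 = y**2 - 5/14*x - 10/7*y + 3/7.

Reduce p = x*y - 3*y**2 + 15/14*x + 16/7*y + 5/7 modulo G:
  leading term x*y: subtract (1)·g_2 from x*y - 3*y**2 + 15/14*x + 16/7*y + 5/7 → -3*y**2 + 15/14*x + 30/7*y - 9/7
  leading term y**2: subtract (-3)·g_3 from -3*y**2 + 15/14*x + 30/7*y - 9/7 → 0
  normal form = 0.
Since the normal form is 0, p ∈ I.

Ideal membership is decidable via reduction modulo a Gröbner basis.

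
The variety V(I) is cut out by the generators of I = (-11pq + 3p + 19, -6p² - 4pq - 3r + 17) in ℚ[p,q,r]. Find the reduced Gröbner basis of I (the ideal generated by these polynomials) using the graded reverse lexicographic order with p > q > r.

G = {p² + 2/11p + ½r - 37/22, pq - 3/11p - 19/11, qr + 38/11p - 37/11q - 3/11r + 17/11}

f_1 = -11pq + 3p + 19, LT = pq.
f_2 = -6p² - 4pq - 3r + 17, LT = p².

S(f_1,f_2): lcm = p²q. S = -⅔pq² - 3/11p² - ½qr - 19/11p + 17/6q.
  leading term pq²: subtract (2/33q)·f_1 from -⅔pq² - 3/11p² - ½qr - 19/11p + 17/6q → -3/11p² - 2/11pq - ½qr - 19/11p + 37/22q
  leading term p²: subtract (1/22)·f_2 from -3/11p² - 2/11pq - ½qr - 19/11p + 37/22q → -½qr - 19/11p + 37/22q + 3/22r - 17/22
  leading term qr: no divisor's leading term divides it; move -½qr to the remainder.
  leading term p: no divisor's leading term divides it; move -19/11p to the remainder.
  leading term q: no divisor's leading term divides it; move 37/22q to the remainder.
  leading term r: no divisor's leading term divides it; move 3/22r to the remainder.
  leading term 1: no divisor's leading term divides it; move -17/22 to the remainder.
  remainder -½qr - 19/11p + 37/22q + 3/22r - 17/22 ≠ 0; add g_3 = -½qr - 19/11p + 37/22q + 3/22r - 17/22 to the basis.

The other S-polynomials (S(f_1,g_3), S(f_2,g_3)) all reduce to 0 modulo the current basis, so we have a Gröbner basis.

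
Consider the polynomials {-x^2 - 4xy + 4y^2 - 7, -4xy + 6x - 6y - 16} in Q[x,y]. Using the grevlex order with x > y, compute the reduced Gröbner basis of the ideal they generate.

The reduced Gröbner basis is the canonical form of the ideal for this ordering.

f_1 = -x^2 - 4xy + 4y^2 - 7, LT = x^2.
f_2 = -4xy + 6x - 6y - 16, LT = xy.

S(f_1,f_2): lcm = x^2y. S = 4xy^2 - 4y^3 + 3/2x^2 - 3/2xy - 4x + 7y.
  reduce S modulo (f_1, f_2):
  remainder -4y^3 - 25/4x - 27/4y - 9/2 ≠ 0; add g_3 = -4y^3 - 25/4x - 27/4y - 9/2 to the basis.

The other S-polynomials (S(f_1,g_3), S(f_2,g_3)) all reduce to 0 modulo the current basis, so we have a Gröbner basis.

G = {y^3 + 25/16x + 27/16y + 9/8, x^2 - 4y^2 + 6x - 6y - 9, xy - 3/2x + 3/2y + 4}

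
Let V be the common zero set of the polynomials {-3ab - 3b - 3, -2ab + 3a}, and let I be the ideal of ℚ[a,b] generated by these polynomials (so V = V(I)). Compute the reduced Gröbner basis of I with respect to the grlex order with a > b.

G = {b² - ½b - 3/2, a + ⅔b + ⅔}

f_1 = -3ab - 3b - 3, LT = ab.
f_2 = -2ab + 3a, LT = ab.

S(f_1,f_2): lcm = ab. S = 3/2a + b + 1.
  leading term a: no divisor's leading term divides it; move 3/2a to the remainder.
  leading term b: no divisor's leading term divides it; move b to the remainder.
  leading term 1: no divisor's leading term divides it; move 1 to the remainder.
  remainder 3/2a + b + 1 ≠ 0; add g_3 = 3/2a + b + 1 to the basis.

S(f_1,g_3): lcm = ab. S = -⅔b² + ⅓b + 1.
  leading term b²: no divisor's leading term divides it; move -⅔b² to the remainder.
  leading term b: no divisor's leading term divides it; move ⅓b to the remainder.
  leading term 1: no divisor's leading term divides it; move 1 to the remainder.
  remainder -⅔b² + ⅓b + 1 ≠ 0; add g_4 = -⅔b² + ⅓b + 1 to the basis.

The other S-polynomials (S(f_2,g_3), S(f_1,g_4), S(f_2,g_4), S(g_3,g_4)) all reduce to 0 modulo the current basis, so we have a Gröbner basis.
Inter-reduce: drop elements whose leading term is divisible by another's, tail-reduce, and make monic.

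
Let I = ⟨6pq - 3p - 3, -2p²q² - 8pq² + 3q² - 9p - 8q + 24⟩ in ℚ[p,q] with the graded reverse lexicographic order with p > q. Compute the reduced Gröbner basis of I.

G = {q³ - 9/2q² - 1/12p + 55/6q - 67/12, p² - 6q² + 24p + 24q - 43, pq - ½p - ½}

f_1 = 6pq - 3p - 3, LT = pq.
f_2 = -2p²q² - 8pq² + 3q² - 9p - 8q + 24, LT = p²q².

S(f_1,f_2): lcm = p²q². S = -½p²q - 4pq² - ½pq + 3/2q² - 9/2p - 4q + 12.
  leading term p²q: subtract (-1/12p)·f_1 from -½p²q - 4pq² - ½pq + 3/2q² - 9/2p - 4q + 12 → -4pq² - ¼p² - ½pq + 3/2q² - 19/4p - 4q + 12
  leading term pq²: subtract (-⅔q)·f_1 from -4pq² - ¼p² - ½pq + 3/2q² - 19/4p - 4q + 12 → -¼p² - 5/2pq + 3/2q² - 19/4p - 6q + 12
  leading term p²: no divisor's leading term divides it; move -¼p² to the remainder.
  leading term pq: subtract (-5/12)·f_1 from -5/2pq + 3/2q² - 19/4p - 6q + 12 → 3/2q² - 6p - 6q + 43/4
  leading term q²: no divisor's leading term divides it; move 3/2q² to the remainder.
  leading term p: no divisor's leading term divides it; move -6p to the remainder.
  leading term q: no divisor's leading term divides it; move -6q to the remainder.
  leading term 1: no divisor's leading term divides it; move 43/4 to the remainder.
  remainder -¼p² + 3/2q² - 6p - 6q + 43/4 ≠ 0; add g_3 = -¼p² + 3/2q² - 6p - 6q + 43/4 to the basis.

S(f_1,g_3): lcm = p²q. S = 6q³ - ½p² - 24pq - 24q² - ½p + 43q.
  leading term q³: no divisor's leading term divides it; move 6q³ to the remainder.
  leading term p²: subtract (2)·g_3 from -½p² - 24pq - 24q² - ½p + 43q → -24pq - 27q² + 23/2p + 55q - 43/2
  leading term pq: subtract (-4)·f_1 from -24pq - 27q² + 23/2p + 55q - 43/2 → -27q² - ½p + 55q - 67/2
  leading term q²: no divisor's leading term divides it; move -27q² to the remainder.
  leading term p: no divisor's leading term divides it; move -½p to the remainder.
  leading term q: no divisor's leading term divides it; move 55q to the remainder.
  leading term 1: no divisor's leading term divides it; move -67/2 to the remainder.
  remainder 6q³ - 27q² - ½p + 55q - 67/2 ≠ 0; add g_4 = 6q³ - 27q² - ½p + 55q - 67/2 to the basis.

S(f_2,g_3): lcm = p²q². S = 6q⁴ - 20pq² - 24q³ + 83/2q² + 9/2p + 4q - 12.
  leading term q⁴: subtract (q)·g_4 from 6q⁴ - 20pq² - 24q³ + 83/2q² + 9/2p + 4q - 12 → -20pq² + 3q³ + ½pq - 27/2q² + 9/2p + 75/2q - 12
  leading term pq²: subtract (-10/3q)·f_1 from -20pq² + 3q³ + ½pq - 27/2q² + 9/2p + 75/2q - 12 → 3q³ - 19/2pq - 27/2q² + 9/2p + 55/2q - 12
  leading term q³: subtract (½)·g_4 from 3q³ - 19/2pq - 27/2q² + 9/2p + 55/2q - 12 → -19/2pq + 19/4p + 19/4
  leading term pq: subtract (-19/12)·f_1 from -19/2pq + 19/4p + 19/4 → 0
  remainder 0.

S(f_1,g_4): lcm = pq³. S = 4pq² + 1/12p² - 55/6pq - ½q² + 67/12p.
  leading term pq²: subtract (⅔q)·f_1 from 4pq² + 1/12p² - 55/6pq - ½q² + 67/12p → 1/12p² - 43/6pq - ½q² + 67/12p + 2q
  leading term p²: subtract (-⅓)·g_3 from 1/12p² - 43/6pq - ½q² + 67/12p + 2q → -43/6pq + 43/12p + 43/12
  leading term pq: subtract (-43/36)·f_1 from -43/6pq + 43/12p + 43/12 → 0
  remainder 0.

S(f_2,g_4): lcm = p²q³. S = 9/2p²q² + 4pq³ + 1/12p³ - 55/6p²q - 3/2q³ + 67/12p² + 9/2pq + 4q² - 12q.
  leading term p²q²: subtract (¾pq)·f_1 from 9/2p²q² + 4pq³ + 1/12p³ - 55/6p²q - 3/2q³ + 67/12p² + 9/2pq + 4q² - 12q → 4pq³ + 1/12p³ - 83/12p²q - 3/2q³ + 67/12p² + 27/4pq + 4q² - 12q
  leading term pq³: subtract (⅔q²)·f_1 from 4pq³ + 1/12p³ - 83/12p²q - 3/2q³ + 67/12p² + 27/4pq + 4q² - 12q → 1/12p³ - 83/12p²q + 2pq² - 3/2q³ + 67/12p² + 27/4pq + 6q² - 12q
  leading term p³: subtract (-⅓p)·g_3 from 1/12p³ - 83/12p²q + 2pq² - 3/2q³ + 67/12p² + 27/4pq + 6q² - 12q → -83/12p²q + 5/2pq² - 3/2q³ + 43/12p² + 19/4pq + 6q² + 43/12p - 12q
  leading term p²q: subtract (-83/72p)·f_1 from -83/12p²q + 5/2pq² - 3/2q³ + 43/12p² + 19/4pq + 6q² + 43/12p - 12q → 5/2pq² - 3/2q³ + ⅛p² + 19/4pq + 6q² + ⅛p - 12q
  leading term pq²: subtract (5/12q)·f_1 from 5/2pq² - 3/2q³ + ⅛p² + 19/4pq + 6q² + ⅛p - 12q → -3/2q³ + ⅛p² + 6pq + 6q² + ⅛p - 43/4q
  leading term q³: subtract (-¼)·g_4 from -3/2q³ + ⅛p² + 6pq + 6q² + ⅛p - 43/4q → ⅛p² + 6pq - ¾q² + 3q - 67/8
  leading term p²: subtract (-½)·g_3 from ⅛p² + 6pq - ¾q² + 3q - 67/8 → 6pq - 3p - 3
  leading term pq: subtract (1)·f_1 from 6pq - 3p - 3 → 0
  remainder 0.

S(g_3,g_4): leading monomials are coprime, so the S-polynomial reduces to 0 (Buchberger's first criterion).
Every S-polynomial of the final basis reduces to 0, so we have a Gröbner basis.
Inter-reduce: drop elements whose leading term is divisible by another's, tail-reduce, and make monic.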